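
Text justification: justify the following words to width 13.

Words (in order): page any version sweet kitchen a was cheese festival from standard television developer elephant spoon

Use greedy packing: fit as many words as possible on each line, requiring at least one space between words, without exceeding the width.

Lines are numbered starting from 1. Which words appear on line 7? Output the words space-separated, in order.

Line 1: ['page', 'any'] (min_width=8, slack=5)
Line 2: ['version', 'sweet'] (min_width=13, slack=0)
Line 3: ['kitchen', 'a', 'was'] (min_width=13, slack=0)
Line 4: ['cheese'] (min_width=6, slack=7)
Line 5: ['festival', 'from'] (min_width=13, slack=0)
Line 6: ['standard'] (min_width=8, slack=5)
Line 7: ['television'] (min_width=10, slack=3)
Line 8: ['developer'] (min_width=9, slack=4)
Line 9: ['elephant'] (min_width=8, slack=5)
Line 10: ['spoon'] (min_width=5, slack=8)

Answer: television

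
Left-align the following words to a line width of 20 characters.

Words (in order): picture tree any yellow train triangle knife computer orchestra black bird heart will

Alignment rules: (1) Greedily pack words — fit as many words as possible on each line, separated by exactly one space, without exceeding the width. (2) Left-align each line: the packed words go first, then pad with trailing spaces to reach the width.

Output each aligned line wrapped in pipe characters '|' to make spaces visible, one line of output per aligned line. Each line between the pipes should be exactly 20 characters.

Answer: |picture tree any    |
|yellow train        |
|triangle knife      |
|computer orchestra  |
|black bird heart    |
|will                |

Derivation:
Line 1: ['picture', 'tree', 'any'] (min_width=16, slack=4)
Line 2: ['yellow', 'train'] (min_width=12, slack=8)
Line 3: ['triangle', 'knife'] (min_width=14, slack=6)
Line 4: ['computer', 'orchestra'] (min_width=18, slack=2)
Line 5: ['black', 'bird', 'heart'] (min_width=16, slack=4)
Line 6: ['will'] (min_width=4, slack=16)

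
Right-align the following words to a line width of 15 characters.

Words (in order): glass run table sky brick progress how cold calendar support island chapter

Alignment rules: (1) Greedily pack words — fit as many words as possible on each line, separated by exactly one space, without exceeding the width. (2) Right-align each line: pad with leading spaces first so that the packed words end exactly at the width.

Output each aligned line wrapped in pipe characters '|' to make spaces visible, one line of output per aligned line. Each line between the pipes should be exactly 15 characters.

Answer: |glass run table|
|      sky brick|
|   progress how|
|  cold calendar|
| support island|
|        chapter|

Derivation:
Line 1: ['glass', 'run', 'table'] (min_width=15, slack=0)
Line 2: ['sky', 'brick'] (min_width=9, slack=6)
Line 3: ['progress', 'how'] (min_width=12, slack=3)
Line 4: ['cold', 'calendar'] (min_width=13, slack=2)
Line 5: ['support', 'island'] (min_width=14, slack=1)
Line 6: ['chapter'] (min_width=7, slack=8)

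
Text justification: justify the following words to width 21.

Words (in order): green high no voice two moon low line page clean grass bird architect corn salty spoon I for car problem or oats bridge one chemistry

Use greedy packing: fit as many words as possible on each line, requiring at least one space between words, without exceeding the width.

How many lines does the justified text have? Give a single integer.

Answer: 7

Derivation:
Line 1: ['green', 'high', 'no', 'voice'] (min_width=19, slack=2)
Line 2: ['two', 'moon', 'low', 'line'] (min_width=17, slack=4)
Line 3: ['page', 'clean', 'grass', 'bird'] (min_width=21, slack=0)
Line 4: ['architect', 'corn', 'salty'] (min_width=20, slack=1)
Line 5: ['spoon', 'I', 'for', 'car'] (min_width=15, slack=6)
Line 6: ['problem', 'or', 'oats'] (min_width=15, slack=6)
Line 7: ['bridge', 'one', 'chemistry'] (min_width=20, slack=1)
Total lines: 7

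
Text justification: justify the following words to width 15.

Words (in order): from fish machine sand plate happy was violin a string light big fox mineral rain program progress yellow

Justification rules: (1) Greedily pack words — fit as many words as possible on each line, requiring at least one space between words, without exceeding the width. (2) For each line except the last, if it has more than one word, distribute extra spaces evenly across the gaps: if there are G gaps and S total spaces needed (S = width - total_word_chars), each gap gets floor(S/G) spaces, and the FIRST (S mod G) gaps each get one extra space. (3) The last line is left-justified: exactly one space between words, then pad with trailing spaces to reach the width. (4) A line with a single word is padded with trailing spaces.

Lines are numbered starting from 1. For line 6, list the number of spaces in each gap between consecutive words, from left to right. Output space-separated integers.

Line 1: ['from', 'fish'] (min_width=9, slack=6)
Line 2: ['machine', 'sand'] (min_width=12, slack=3)
Line 3: ['plate', 'happy', 'was'] (min_width=15, slack=0)
Line 4: ['violin', 'a', 'string'] (min_width=15, slack=0)
Line 5: ['light', 'big', 'fox'] (min_width=13, slack=2)
Line 6: ['mineral', 'rain'] (min_width=12, slack=3)
Line 7: ['program'] (min_width=7, slack=8)
Line 8: ['progress', 'yellow'] (min_width=15, slack=0)

Answer: 4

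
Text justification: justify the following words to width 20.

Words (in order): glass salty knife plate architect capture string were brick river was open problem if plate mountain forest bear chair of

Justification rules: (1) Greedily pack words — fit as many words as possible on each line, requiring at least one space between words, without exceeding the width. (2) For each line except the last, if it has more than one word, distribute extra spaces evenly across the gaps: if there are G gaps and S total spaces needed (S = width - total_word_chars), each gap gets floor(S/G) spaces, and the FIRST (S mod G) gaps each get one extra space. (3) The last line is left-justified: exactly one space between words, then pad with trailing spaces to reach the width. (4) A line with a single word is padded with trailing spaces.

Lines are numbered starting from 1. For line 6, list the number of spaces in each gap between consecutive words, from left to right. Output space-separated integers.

Line 1: ['glass', 'salty', 'knife'] (min_width=17, slack=3)
Line 2: ['plate', 'architect'] (min_width=15, slack=5)
Line 3: ['capture', 'string', 'were'] (min_width=19, slack=1)
Line 4: ['brick', 'river', 'was', 'open'] (min_width=20, slack=0)
Line 5: ['problem', 'if', 'plate'] (min_width=16, slack=4)
Line 6: ['mountain', 'forest', 'bear'] (min_width=20, slack=0)
Line 7: ['chair', 'of'] (min_width=8, slack=12)

Answer: 1 1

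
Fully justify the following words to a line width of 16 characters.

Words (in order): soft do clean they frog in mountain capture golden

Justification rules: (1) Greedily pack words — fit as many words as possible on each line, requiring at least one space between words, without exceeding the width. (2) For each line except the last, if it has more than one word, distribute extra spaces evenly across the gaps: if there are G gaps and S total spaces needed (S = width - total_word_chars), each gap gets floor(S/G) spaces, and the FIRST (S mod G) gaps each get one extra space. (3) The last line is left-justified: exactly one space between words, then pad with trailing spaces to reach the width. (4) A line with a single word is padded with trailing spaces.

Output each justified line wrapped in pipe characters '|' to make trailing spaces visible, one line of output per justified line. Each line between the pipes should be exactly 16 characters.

Line 1: ['soft', 'do', 'clean'] (min_width=13, slack=3)
Line 2: ['they', 'frog', 'in'] (min_width=12, slack=4)
Line 3: ['mountain', 'capture'] (min_width=16, slack=0)
Line 4: ['golden'] (min_width=6, slack=10)

Answer: |soft   do  clean|
|they   frog   in|
|mountain capture|
|golden          |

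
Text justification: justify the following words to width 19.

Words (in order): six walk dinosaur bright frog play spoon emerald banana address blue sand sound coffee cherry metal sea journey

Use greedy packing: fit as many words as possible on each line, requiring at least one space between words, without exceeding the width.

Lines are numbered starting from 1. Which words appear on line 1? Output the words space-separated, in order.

Line 1: ['six', 'walk', 'dinosaur'] (min_width=17, slack=2)
Line 2: ['bright', 'frog', 'play'] (min_width=16, slack=3)
Line 3: ['spoon', 'emerald'] (min_width=13, slack=6)
Line 4: ['banana', 'address', 'blue'] (min_width=19, slack=0)
Line 5: ['sand', 'sound', 'coffee'] (min_width=17, slack=2)
Line 6: ['cherry', 'metal', 'sea'] (min_width=16, slack=3)
Line 7: ['journey'] (min_width=7, slack=12)

Answer: six walk dinosaur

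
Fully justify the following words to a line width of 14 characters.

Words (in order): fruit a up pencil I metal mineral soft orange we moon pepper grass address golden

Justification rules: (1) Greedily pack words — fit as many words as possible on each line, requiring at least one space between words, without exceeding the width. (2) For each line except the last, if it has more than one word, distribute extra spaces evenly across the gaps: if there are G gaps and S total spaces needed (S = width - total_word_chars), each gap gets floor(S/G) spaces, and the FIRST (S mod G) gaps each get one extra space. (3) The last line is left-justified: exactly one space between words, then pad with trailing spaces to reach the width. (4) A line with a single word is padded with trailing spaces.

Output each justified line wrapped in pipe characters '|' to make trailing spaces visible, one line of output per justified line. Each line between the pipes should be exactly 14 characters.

Line 1: ['fruit', 'a', 'up'] (min_width=10, slack=4)
Line 2: ['pencil', 'I', 'metal'] (min_width=14, slack=0)
Line 3: ['mineral', 'soft'] (min_width=12, slack=2)
Line 4: ['orange', 'we', 'moon'] (min_width=14, slack=0)
Line 5: ['pepper', 'grass'] (min_width=12, slack=2)
Line 6: ['address', 'golden'] (min_width=14, slack=0)

Answer: |fruit   a   up|
|pencil I metal|
|mineral   soft|
|orange we moon|
|pepper   grass|
|address golden|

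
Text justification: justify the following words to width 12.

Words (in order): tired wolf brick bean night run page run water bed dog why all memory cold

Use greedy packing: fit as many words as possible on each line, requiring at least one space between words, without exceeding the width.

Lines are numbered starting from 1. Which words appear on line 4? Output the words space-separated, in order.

Line 1: ['tired', 'wolf'] (min_width=10, slack=2)
Line 2: ['brick', 'bean'] (min_width=10, slack=2)
Line 3: ['night', 'run'] (min_width=9, slack=3)
Line 4: ['page', 'run'] (min_width=8, slack=4)
Line 5: ['water', 'bed'] (min_width=9, slack=3)
Line 6: ['dog', 'why', 'all'] (min_width=11, slack=1)
Line 7: ['memory', 'cold'] (min_width=11, slack=1)

Answer: page run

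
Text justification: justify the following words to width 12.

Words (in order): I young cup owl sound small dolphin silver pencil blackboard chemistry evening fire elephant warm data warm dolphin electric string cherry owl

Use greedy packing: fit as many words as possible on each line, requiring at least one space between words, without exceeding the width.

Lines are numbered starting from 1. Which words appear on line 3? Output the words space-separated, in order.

Answer: small

Derivation:
Line 1: ['I', 'young', 'cup'] (min_width=11, slack=1)
Line 2: ['owl', 'sound'] (min_width=9, slack=3)
Line 3: ['small'] (min_width=5, slack=7)
Line 4: ['dolphin'] (min_width=7, slack=5)
Line 5: ['silver'] (min_width=6, slack=6)
Line 6: ['pencil'] (min_width=6, slack=6)
Line 7: ['blackboard'] (min_width=10, slack=2)
Line 8: ['chemistry'] (min_width=9, slack=3)
Line 9: ['evening', 'fire'] (min_width=12, slack=0)
Line 10: ['elephant'] (min_width=8, slack=4)
Line 11: ['warm', 'data'] (min_width=9, slack=3)
Line 12: ['warm', 'dolphin'] (min_width=12, slack=0)
Line 13: ['electric'] (min_width=8, slack=4)
Line 14: ['string'] (min_width=6, slack=6)
Line 15: ['cherry', 'owl'] (min_width=10, slack=2)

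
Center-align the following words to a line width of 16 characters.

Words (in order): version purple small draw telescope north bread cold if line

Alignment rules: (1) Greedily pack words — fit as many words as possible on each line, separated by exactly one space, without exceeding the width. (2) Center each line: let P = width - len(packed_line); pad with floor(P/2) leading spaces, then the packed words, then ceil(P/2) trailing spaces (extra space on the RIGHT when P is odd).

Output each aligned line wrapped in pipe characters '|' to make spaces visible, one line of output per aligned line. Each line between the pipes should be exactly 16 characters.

Answer: | version purple |
|   small draw   |
|telescope north |
| bread cold if  |
|      line      |

Derivation:
Line 1: ['version', 'purple'] (min_width=14, slack=2)
Line 2: ['small', 'draw'] (min_width=10, slack=6)
Line 3: ['telescope', 'north'] (min_width=15, slack=1)
Line 4: ['bread', 'cold', 'if'] (min_width=13, slack=3)
Line 5: ['line'] (min_width=4, slack=12)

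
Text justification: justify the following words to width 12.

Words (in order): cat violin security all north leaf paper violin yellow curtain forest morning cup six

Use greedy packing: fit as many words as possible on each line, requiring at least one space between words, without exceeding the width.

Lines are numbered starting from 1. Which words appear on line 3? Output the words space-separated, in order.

Answer: north leaf

Derivation:
Line 1: ['cat', 'violin'] (min_width=10, slack=2)
Line 2: ['security', 'all'] (min_width=12, slack=0)
Line 3: ['north', 'leaf'] (min_width=10, slack=2)
Line 4: ['paper', 'violin'] (min_width=12, slack=0)
Line 5: ['yellow'] (min_width=6, slack=6)
Line 6: ['curtain'] (min_width=7, slack=5)
Line 7: ['forest'] (min_width=6, slack=6)
Line 8: ['morning', 'cup'] (min_width=11, slack=1)
Line 9: ['six'] (min_width=3, slack=9)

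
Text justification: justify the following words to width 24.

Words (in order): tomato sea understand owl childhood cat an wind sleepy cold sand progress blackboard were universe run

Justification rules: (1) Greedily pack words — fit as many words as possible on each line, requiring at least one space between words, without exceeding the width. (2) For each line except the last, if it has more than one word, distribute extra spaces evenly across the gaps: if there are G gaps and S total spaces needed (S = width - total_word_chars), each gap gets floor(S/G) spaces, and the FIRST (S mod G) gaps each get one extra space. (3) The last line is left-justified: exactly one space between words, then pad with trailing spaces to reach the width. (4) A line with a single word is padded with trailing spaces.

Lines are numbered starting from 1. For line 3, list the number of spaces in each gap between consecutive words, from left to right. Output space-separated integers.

Answer: 2 2 2

Derivation:
Line 1: ['tomato', 'sea', 'understand'] (min_width=21, slack=3)
Line 2: ['owl', 'childhood', 'cat', 'an'] (min_width=20, slack=4)
Line 3: ['wind', 'sleepy', 'cold', 'sand'] (min_width=21, slack=3)
Line 4: ['progress', 'blackboard', 'were'] (min_width=24, slack=0)
Line 5: ['universe', 'run'] (min_width=12, slack=12)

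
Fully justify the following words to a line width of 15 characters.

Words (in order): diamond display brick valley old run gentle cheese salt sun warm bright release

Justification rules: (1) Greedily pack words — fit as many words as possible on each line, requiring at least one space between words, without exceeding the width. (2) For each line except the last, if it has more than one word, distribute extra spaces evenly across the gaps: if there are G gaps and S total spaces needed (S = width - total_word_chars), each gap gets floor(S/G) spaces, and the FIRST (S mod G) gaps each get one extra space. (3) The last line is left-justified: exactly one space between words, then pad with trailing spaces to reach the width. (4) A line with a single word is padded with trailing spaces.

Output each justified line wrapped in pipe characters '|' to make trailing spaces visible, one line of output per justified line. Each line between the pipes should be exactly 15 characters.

Line 1: ['diamond', 'display'] (min_width=15, slack=0)
Line 2: ['brick', 'valley'] (min_width=12, slack=3)
Line 3: ['old', 'run', 'gentle'] (min_width=14, slack=1)
Line 4: ['cheese', 'salt', 'sun'] (min_width=15, slack=0)
Line 5: ['warm', 'bright'] (min_width=11, slack=4)
Line 6: ['release'] (min_width=7, slack=8)

Answer: |diamond display|
|brick    valley|
|old  run gentle|
|cheese salt sun|
|warm     bright|
|release        |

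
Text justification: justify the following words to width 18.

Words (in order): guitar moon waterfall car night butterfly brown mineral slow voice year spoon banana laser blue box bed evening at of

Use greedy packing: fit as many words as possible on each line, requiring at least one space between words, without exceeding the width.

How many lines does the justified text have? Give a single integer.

Line 1: ['guitar', 'moon'] (min_width=11, slack=7)
Line 2: ['waterfall', 'car'] (min_width=13, slack=5)
Line 3: ['night', 'butterfly'] (min_width=15, slack=3)
Line 4: ['brown', 'mineral', 'slow'] (min_width=18, slack=0)
Line 5: ['voice', 'year', 'spoon'] (min_width=16, slack=2)
Line 6: ['banana', 'laser', 'blue'] (min_width=17, slack=1)
Line 7: ['box', 'bed', 'evening', 'at'] (min_width=18, slack=0)
Line 8: ['of'] (min_width=2, slack=16)
Total lines: 8

Answer: 8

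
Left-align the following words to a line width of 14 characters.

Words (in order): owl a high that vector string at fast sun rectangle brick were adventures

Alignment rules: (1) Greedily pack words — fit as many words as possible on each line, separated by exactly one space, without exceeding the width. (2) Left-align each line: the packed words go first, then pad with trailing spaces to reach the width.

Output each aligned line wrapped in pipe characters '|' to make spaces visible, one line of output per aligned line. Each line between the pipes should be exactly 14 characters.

Answer: |owl a high    |
|that vector   |
|string at fast|
|sun rectangle |
|brick were    |
|adventures    |

Derivation:
Line 1: ['owl', 'a', 'high'] (min_width=10, slack=4)
Line 2: ['that', 'vector'] (min_width=11, slack=3)
Line 3: ['string', 'at', 'fast'] (min_width=14, slack=0)
Line 4: ['sun', 'rectangle'] (min_width=13, slack=1)
Line 5: ['brick', 'were'] (min_width=10, slack=4)
Line 6: ['adventures'] (min_width=10, slack=4)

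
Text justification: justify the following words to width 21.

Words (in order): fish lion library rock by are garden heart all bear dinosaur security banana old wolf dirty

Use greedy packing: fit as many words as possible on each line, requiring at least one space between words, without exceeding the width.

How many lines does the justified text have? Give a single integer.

Line 1: ['fish', 'lion', 'library'] (min_width=17, slack=4)
Line 2: ['rock', 'by', 'are', 'garden'] (min_width=18, slack=3)
Line 3: ['heart', 'all', 'bear'] (min_width=14, slack=7)
Line 4: ['dinosaur', 'security'] (min_width=17, slack=4)
Line 5: ['banana', 'old', 'wolf', 'dirty'] (min_width=21, slack=0)
Total lines: 5

Answer: 5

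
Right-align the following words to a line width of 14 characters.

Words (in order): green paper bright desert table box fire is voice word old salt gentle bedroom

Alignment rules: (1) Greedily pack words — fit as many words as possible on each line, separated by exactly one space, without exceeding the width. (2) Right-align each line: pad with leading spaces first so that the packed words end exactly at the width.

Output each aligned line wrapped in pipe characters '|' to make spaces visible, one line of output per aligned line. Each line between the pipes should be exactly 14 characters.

Answer: |   green paper|
| bright desert|
|table box fire|
| is voice word|
|      old salt|
|gentle bedroom|

Derivation:
Line 1: ['green', 'paper'] (min_width=11, slack=3)
Line 2: ['bright', 'desert'] (min_width=13, slack=1)
Line 3: ['table', 'box', 'fire'] (min_width=14, slack=0)
Line 4: ['is', 'voice', 'word'] (min_width=13, slack=1)
Line 5: ['old', 'salt'] (min_width=8, slack=6)
Line 6: ['gentle', 'bedroom'] (min_width=14, slack=0)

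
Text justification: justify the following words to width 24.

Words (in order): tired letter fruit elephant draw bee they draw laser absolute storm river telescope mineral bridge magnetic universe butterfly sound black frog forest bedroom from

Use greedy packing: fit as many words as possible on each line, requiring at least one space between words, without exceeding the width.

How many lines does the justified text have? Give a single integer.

Line 1: ['tired', 'letter', 'fruit'] (min_width=18, slack=6)
Line 2: ['elephant', 'draw', 'bee', 'they'] (min_width=22, slack=2)
Line 3: ['draw', 'laser', 'absolute'] (min_width=19, slack=5)
Line 4: ['storm', 'river', 'telescope'] (min_width=21, slack=3)
Line 5: ['mineral', 'bridge', 'magnetic'] (min_width=23, slack=1)
Line 6: ['universe', 'butterfly', 'sound'] (min_width=24, slack=0)
Line 7: ['black', 'frog', 'forest'] (min_width=17, slack=7)
Line 8: ['bedroom', 'from'] (min_width=12, slack=12)
Total lines: 8

Answer: 8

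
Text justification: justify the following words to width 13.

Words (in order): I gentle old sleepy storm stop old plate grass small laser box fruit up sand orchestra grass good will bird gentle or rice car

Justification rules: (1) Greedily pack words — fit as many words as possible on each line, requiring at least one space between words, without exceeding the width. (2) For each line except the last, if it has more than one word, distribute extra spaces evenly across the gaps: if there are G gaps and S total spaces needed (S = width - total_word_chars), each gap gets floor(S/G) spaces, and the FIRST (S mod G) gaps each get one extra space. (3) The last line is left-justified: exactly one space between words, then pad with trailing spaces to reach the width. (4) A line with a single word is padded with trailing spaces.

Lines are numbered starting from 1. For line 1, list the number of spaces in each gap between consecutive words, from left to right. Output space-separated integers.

Answer: 2 1

Derivation:
Line 1: ['I', 'gentle', 'old'] (min_width=12, slack=1)
Line 2: ['sleepy', 'storm'] (min_width=12, slack=1)
Line 3: ['stop', 'old'] (min_width=8, slack=5)
Line 4: ['plate', 'grass'] (min_width=11, slack=2)
Line 5: ['small', 'laser'] (min_width=11, slack=2)
Line 6: ['box', 'fruit', 'up'] (min_width=12, slack=1)
Line 7: ['sand'] (min_width=4, slack=9)
Line 8: ['orchestra'] (min_width=9, slack=4)
Line 9: ['grass', 'good'] (min_width=10, slack=3)
Line 10: ['will', 'bird'] (min_width=9, slack=4)
Line 11: ['gentle', 'or'] (min_width=9, slack=4)
Line 12: ['rice', 'car'] (min_width=8, slack=5)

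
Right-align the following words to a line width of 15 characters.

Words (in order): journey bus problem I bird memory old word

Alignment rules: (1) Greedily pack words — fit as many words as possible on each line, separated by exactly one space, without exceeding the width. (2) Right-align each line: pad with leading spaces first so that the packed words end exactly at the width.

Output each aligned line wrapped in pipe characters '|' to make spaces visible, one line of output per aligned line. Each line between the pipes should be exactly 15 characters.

Answer: |    journey bus|
| problem I bird|
|memory old word|

Derivation:
Line 1: ['journey', 'bus'] (min_width=11, slack=4)
Line 2: ['problem', 'I', 'bird'] (min_width=14, slack=1)
Line 3: ['memory', 'old', 'word'] (min_width=15, slack=0)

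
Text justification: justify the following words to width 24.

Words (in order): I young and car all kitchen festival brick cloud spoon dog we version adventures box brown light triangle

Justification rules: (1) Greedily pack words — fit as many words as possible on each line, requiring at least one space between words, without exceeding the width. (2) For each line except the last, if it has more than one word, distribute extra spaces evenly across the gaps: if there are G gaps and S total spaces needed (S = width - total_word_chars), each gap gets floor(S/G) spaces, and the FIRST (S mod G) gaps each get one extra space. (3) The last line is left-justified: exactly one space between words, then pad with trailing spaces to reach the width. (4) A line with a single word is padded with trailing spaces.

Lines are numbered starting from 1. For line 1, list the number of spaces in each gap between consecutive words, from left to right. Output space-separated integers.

Answer: 3 2 2 2

Derivation:
Line 1: ['I', 'young', 'and', 'car', 'all'] (min_width=19, slack=5)
Line 2: ['kitchen', 'festival', 'brick'] (min_width=22, slack=2)
Line 3: ['cloud', 'spoon', 'dog', 'we'] (min_width=18, slack=6)
Line 4: ['version', 'adventures', 'box'] (min_width=22, slack=2)
Line 5: ['brown', 'light', 'triangle'] (min_width=20, slack=4)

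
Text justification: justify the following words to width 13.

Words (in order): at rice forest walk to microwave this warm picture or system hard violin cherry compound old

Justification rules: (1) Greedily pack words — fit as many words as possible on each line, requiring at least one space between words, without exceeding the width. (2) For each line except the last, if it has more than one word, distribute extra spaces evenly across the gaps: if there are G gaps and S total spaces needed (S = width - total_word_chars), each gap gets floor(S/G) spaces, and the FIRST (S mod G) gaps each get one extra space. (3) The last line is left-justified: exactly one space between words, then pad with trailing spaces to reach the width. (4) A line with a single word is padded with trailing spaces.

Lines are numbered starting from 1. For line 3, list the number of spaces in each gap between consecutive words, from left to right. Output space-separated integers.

Answer: 2

Derivation:
Line 1: ['at', 'rice'] (min_width=7, slack=6)
Line 2: ['forest', 'walk'] (min_width=11, slack=2)
Line 3: ['to', 'microwave'] (min_width=12, slack=1)
Line 4: ['this', 'warm'] (min_width=9, slack=4)
Line 5: ['picture', 'or'] (min_width=10, slack=3)
Line 6: ['system', 'hard'] (min_width=11, slack=2)
Line 7: ['violin', 'cherry'] (min_width=13, slack=0)
Line 8: ['compound', 'old'] (min_width=12, slack=1)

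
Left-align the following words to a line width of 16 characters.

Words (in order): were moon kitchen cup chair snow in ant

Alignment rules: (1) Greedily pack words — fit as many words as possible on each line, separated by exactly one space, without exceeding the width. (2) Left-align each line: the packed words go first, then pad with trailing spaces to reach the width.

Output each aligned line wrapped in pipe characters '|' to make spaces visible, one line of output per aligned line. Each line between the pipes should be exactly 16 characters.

Answer: |were moon       |
|kitchen cup     |
|chair snow in   |
|ant             |

Derivation:
Line 1: ['were', 'moon'] (min_width=9, slack=7)
Line 2: ['kitchen', 'cup'] (min_width=11, slack=5)
Line 3: ['chair', 'snow', 'in'] (min_width=13, slack=3)
Line 4: ['ant'] (min_width=3, slack=13)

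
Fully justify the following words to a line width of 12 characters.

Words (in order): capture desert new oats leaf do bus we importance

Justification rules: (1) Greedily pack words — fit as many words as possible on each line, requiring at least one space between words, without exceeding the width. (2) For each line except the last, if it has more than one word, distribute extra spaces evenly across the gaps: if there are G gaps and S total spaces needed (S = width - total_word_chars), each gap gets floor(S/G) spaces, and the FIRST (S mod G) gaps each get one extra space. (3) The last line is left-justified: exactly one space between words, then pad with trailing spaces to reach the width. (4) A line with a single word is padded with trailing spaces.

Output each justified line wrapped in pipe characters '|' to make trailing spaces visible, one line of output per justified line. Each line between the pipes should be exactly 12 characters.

Line 1: ['capture'] (min_width=7, slack=5)
Line 2: ['desert', 'new'] (min_width=10, slack=2)
Line 3: ['oats', 'leaf', 'do'] (min_width=12, slack=0)
Line 4: ['bus', 'we'] (min_width=6, slack=6)
Line 5: ['importance'] (min_width=10, slack=2)

Answer: |capture     |
|desert   new|
|oats leaf do|
|bus       we|
|importance  |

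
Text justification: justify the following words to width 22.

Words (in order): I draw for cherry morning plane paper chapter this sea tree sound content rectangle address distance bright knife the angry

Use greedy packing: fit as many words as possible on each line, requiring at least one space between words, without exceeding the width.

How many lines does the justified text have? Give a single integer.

Answer: 7

Derivation:
Line 1: ['I', 'draw', 'for', 'cherry'] (min_width=17, slack=5)
Line 2: ['morning', 'plane', 'paper'] (min_width=19, slack=3)
Line 3: ['chapter', 'this', 'sea', 'tree'] (min_width=21, slack=1)
Line 4: ['sound', 'content'] (min_width=13, slack=9)
Line 5: ['rectangle', 'address'] (min_width=17, slack=5)
Line 6: ['distance', 'bright', 'knife'] (min_width=21, slack=1)
Line 7: ['the', 'angry'] (min_width=9, slack=13)
Total lines: 7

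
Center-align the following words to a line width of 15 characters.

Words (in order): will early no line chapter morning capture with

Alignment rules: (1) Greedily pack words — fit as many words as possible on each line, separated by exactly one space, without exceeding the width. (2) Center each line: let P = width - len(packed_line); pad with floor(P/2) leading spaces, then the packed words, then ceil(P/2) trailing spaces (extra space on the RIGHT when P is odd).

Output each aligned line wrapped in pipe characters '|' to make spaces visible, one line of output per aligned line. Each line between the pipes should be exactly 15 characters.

Answer: | will early no |
| line chapter  |
|morning capture|
|     with      |

Derivation:
Line 1: ['will', 'early', 'no'] (min_width=13, slack=2)
Line 2: ['line', 'chapter'] (min_width=12, slack=3)
Line 3: ['morning', 'capture'] (min_width=15, slack=0)
Line 4: ['with'] (min_width=4, slack=11)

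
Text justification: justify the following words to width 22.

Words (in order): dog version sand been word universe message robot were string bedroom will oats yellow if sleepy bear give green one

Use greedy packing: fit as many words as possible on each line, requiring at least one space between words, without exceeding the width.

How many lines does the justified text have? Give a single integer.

Answer: 6

Derivation:
Line 1: ['dog', 'version', 'sand', 'been'] (min_width=21, slack=1)
Line 2: ['word', 'universe', 'message'] (min_width=21, slack=1)
Line 3: ['robot', 'were', 'string'] (min_width=17, slack=5)
Line 4: ['bedroom', 'will', 'oats'] (min_width=17, slack=5)
Line 5: ['yellow', 'if', 'sleepy', 'bear'] (min_width=21, slack=1)
Line 6: ['give', 'green', 'one'] (min_width=14, slack=8)
Total lines: 6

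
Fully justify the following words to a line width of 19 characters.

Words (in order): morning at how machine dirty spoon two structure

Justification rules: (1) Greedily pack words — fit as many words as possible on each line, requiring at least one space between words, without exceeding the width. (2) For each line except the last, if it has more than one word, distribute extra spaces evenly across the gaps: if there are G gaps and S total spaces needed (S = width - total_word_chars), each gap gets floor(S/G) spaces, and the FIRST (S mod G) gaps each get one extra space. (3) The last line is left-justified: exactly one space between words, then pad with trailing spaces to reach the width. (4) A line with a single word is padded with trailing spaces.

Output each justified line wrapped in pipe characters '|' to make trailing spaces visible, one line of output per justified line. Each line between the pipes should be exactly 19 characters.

Answer: |morning    at   how|
|machine dirty spoon|
|two structure      |

Derivation:
Line 1: ['morning', 'at', 'how'] (min_width=14, slack=5)
Line 2: ['machine', 'dirty', 'spoon'] (min_width=19, slack=0)
Line 3: ['two', 'structure'] (min_width=13, slack=6)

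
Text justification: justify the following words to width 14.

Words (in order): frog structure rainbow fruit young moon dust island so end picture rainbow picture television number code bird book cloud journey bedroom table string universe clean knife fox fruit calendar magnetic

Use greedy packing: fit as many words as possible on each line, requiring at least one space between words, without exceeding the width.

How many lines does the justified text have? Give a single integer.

Answer: 17

Derivation:
Line 1: ['frog', 'structure'] (min_width=14, slack=0)
Line 2: ['rainbow', 'fruit'] (min_width=13, slack=1)
Line 3: ['young', 'moon'] (min_width=10, slack=4)
Line 4: ['dust', 'island', 'so'] (min_width=14, slack=0)
Line 5: ['end', 'picture'] (min_width=11, slack=3)
Line 6: ['rainbow'] (min_width=7, slack=7)
Line 7: ['picture'] (min_width=7, slack=7)
Line 8: ['television'] (min_width=10, slack=4)
Line 9: ['number', 'code'] (min_width=11, slack=3)
Line 10: ['bird', 'book'] (min_width=9, slack=5)
Line 11: ['cloud', 'journey'] (min_width=13, slack=1)
Line 12: ['bedroom', 'table'] (min_width=13, slack=1)
Line 13: ['string'] (min_width=6, slack=8)
Line 14: ['universe', 'clean'] (min_width=14, slack=0)
Line 15: ['knife', 'fox'] (min_width=9, slack=5)
Line 16: ['fruit', 'calendar'] (min_width=14, slack=0)
Line 17: ['magnetic'] (min_width=8, slack=6)
Total lines: 17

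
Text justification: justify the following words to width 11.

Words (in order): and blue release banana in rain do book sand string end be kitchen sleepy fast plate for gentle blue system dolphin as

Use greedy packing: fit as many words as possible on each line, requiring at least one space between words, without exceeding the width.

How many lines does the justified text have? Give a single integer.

Answer: 12

Derivation:
Line 1: ['and', 'blue'] (min_width=8, slack=3)
Line 2: ['release'] (min_width=7, slack=4)
Line 3: ['banana', 'in'] (min_width=9, slack=2)
Line 4: ['rain', 'do'] (min_width=7, slack=4)
Line 5: ['book', 'sand'] (min_width=9, slack=2)
Line 6: ['string', 'end'] (min_width=10, slack=1)
Line 7: ['be', 'kitchen'] (min_width=10, slack=1)
Line 8: ['sleepy', 'fast'] (min_width=11, slack=0)
Line 9: ['plate', 'for'] (min_width=9, slack=2)
Line 10: ['gentle', 'blue'] (min_width=11, slack=0)
Line 11: ['system'] (min_width=6, slack=5)
Line 12: ['dolphin', 'as'] (min_width=10, slack=1)
Total lines: 12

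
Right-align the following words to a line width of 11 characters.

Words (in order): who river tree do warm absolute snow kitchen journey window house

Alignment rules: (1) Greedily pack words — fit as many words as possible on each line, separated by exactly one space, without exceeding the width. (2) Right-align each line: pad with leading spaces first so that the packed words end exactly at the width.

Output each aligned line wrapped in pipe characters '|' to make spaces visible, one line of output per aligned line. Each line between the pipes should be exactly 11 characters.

Answer: |  who river|
|    tree do|
|       warm|
|   absolute|
|       snow|
|    kitchen|
|    journey|
|     window|
|      house|

Derivation:
Line 1: ['who', 'river'] (min_width=9, slack=2)
Line 2: ['tree', 'do'] (min_width=7, slack=4)
Line 3: ['warm'] (min_width=4, slack=7)
Line 4: ['absolute'] (min_width=8, slack=3)
Line 5: ['snow'] (min_width=4, slack=7)
Line 6: ['kitchen'] (min_width=7, slack=4)
Line 7: ['journey'] (min_width=7, slack=4)
Line 8: ['window'] (min_width=6, slack=5)
Line 9: ['house'] (min_width=5, slack=6)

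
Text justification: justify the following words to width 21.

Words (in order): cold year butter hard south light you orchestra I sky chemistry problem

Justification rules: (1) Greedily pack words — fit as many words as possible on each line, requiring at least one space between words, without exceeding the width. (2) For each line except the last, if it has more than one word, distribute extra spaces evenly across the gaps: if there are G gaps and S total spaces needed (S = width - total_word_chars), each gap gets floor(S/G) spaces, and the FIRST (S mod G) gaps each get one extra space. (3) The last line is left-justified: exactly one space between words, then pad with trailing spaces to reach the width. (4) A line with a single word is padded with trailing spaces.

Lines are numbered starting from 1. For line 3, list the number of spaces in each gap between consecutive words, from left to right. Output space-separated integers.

Line 1: ['cold', 'year', 'butter', 'hard'] (min_width=21, slack=0)
Line 2: ['south', 'light', 'you'] (min_width=15, slack=6)
Line 3: ['orchestra', 'I', 'sky'] (min_width=15, slack=6)
Line 4: ['chemistry', 'problem'] (min_width=17, slack=4)

Answer: 4 4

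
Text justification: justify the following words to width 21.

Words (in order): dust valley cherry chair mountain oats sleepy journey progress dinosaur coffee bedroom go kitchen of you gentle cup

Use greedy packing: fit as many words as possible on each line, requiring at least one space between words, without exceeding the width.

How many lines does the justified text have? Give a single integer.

Answer: 7

Derivation:
Line 1: ['dust', 'valley', 'cherry'] (min_width=18, slack=3)
Line 2: ['chair', 'mountain', 'oats'] (min_width=19, slack=2)
Line 3: ['sleepy', 'journey'] (min_width=14, slack=7)
Line 4: ['progress', 'dinosaur'] (min_width=17, slack=4)
Line 5: ['coffee', 'bedroom', 'go'] (min_width=17, slack=4)
Line 6: ['kitchen', 'of', 'you', 'gentle'] (min_width=21, slack=0)
Line 7: ['cup'] (min_width=3, slack=18)
Total lines: 7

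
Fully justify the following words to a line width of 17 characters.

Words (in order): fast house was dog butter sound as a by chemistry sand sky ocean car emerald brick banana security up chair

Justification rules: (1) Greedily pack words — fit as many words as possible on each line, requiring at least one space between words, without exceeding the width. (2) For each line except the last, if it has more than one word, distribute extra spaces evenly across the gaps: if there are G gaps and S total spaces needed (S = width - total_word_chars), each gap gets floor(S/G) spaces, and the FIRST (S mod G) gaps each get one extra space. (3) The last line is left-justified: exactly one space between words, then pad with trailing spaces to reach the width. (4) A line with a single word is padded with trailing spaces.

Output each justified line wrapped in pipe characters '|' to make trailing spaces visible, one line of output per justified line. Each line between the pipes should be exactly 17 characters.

Line 1: ['fast', 'house', 'was'] (min_width=14, slack=3)
Line 2: ['dog', 'butter', 'sound'] (min_width=16, slack=1)
Line 3: ['as', 'a', 'by', 'chemistry'] (min_width=17, slack=0)
Line 4: ['sand', 'sky', 'ocean'] (min_width=14, slack=3)
Line 5: ['car', 'emerald', 'brick'] (min_width=17, slack=0)
Line 6: ['banana', 'security'] (min_width=15, slack=2)
Line 7: ['up', 'chair'] (min_width=8, slack=9)

Answer: |fast   house  was|
|dog  butter sound|
|as a by chemistry|
|sand   sky  ocean|
|car emerald brick|
|banana   security|
|up chair         |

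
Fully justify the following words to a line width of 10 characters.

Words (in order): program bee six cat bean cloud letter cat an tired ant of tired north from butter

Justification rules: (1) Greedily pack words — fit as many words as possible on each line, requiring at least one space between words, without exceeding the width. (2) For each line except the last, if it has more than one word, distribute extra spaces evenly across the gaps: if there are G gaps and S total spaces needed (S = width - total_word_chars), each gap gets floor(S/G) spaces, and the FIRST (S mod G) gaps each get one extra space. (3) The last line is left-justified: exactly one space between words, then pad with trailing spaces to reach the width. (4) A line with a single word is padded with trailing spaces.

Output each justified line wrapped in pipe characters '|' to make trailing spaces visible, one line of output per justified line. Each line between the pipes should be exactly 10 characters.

Answer: |program   |
|bee    six|
|cat   bean|
|cloud     |
|letter cat|
|an   tired|
|ant     of|
|tired     |
|north from|
|butter    |

Derivation:
Line 1: ['program'] (min_width=7, slack=3)
Line 2: ['bee', 'six'] (min_width=7, slack=3)
Line 3: ['cat', 'bean'] (min_width=8, slack=2)
Line 4: ['cloud'] (min_width=5, slack=5)
Line 5: ['letter', 'cat'] (min_width=10, slack=0)
Line 6: ['an', 'tired'] (min_width=8, slack=2)
Line 7: ['ant', 'of'] (min_width=6, slack=4)
Line 8: ['tired'] (min_width=5, slack=5)
Line 9: ['north', 'from'] (min_width=10, slack=0)
Line 10: ['butter'] (min_width=6, slack=4)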